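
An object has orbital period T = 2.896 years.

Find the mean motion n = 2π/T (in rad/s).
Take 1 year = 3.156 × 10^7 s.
T = 2.896 years = 9.13978 × 10^7 s
n = 2π / (9.13978 × 10^7 s) = 6.87455 × 10^-8 rad/s ≈ 6.875 × 10^-8 rad/s

Final answer: n = 6.875 × 10^-8 rad/s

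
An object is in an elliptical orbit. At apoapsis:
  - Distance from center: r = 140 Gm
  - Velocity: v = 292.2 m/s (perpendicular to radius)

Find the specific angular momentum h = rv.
r = 140 Gm = 1.4 × 10^11 m
v = 292.2 m/s
h = rv = 1.4 × 10^11 × 292.2 = 4.0908 × 10^13 m²/s ≈ 4.091 × 10^13 m²/s

Final answer: h = 4.091 × 10^13 m²/s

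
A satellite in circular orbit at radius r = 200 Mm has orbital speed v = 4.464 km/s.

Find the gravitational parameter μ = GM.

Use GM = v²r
r = 200 Mm = 2 × 10^8 m
v = 4.464 km/s = 4464 m/s
v² = 1.99273 × 10^7 m²/s²
GM = v²r = 1.99273 × 10^7 × 2 × 10^8 = 3.98546 × 10^15 m³/s²
GM ≈ 3.985 × 10^15 m³/s²

Final answer: GM = 3.985 × 10^15 m³/s²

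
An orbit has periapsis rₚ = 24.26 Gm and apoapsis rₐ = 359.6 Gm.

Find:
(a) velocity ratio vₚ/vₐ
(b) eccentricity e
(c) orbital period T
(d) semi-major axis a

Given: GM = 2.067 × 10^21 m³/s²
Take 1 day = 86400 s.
rₚ = 24.26 Gm = 2.426 × 10^10 m
rₐ = 359.6 Gm = 3.596 × 10^11 m
GM = 2.067 × 10^21 m³/s²
a = (rₚ + rₐ)/2 = 1.9193 × 10^11 m
e = (rₐ − rₚ)/(rₐ + rₚ) = (3.3534 × 10^11) / (3.8386 × 10^11) = 0.8736
(a) vₚ/vₐ = rₐ/rₚ (angular momentum) = (3.596 × 10^11) / (2.426 × 10^10) = 14.8228 ≈ 14.82
(b) e = 0.8736 ≈ 0.8736
(c) a³ = 7.07015 × 10^33 m³;  T = 2π √(a³/GM) = 2π × 1.84946 × 10^6 s = 1.16205 × 10^7 s ≈ 134.5 days
(d) a = 1.9193 × 10^11 m ≈ 191.9 Gm

Final answer:
(a) velocity ratio vₚ/vₐ = 14.82
(b) eccentricity e = 0.8736
(c) orbital period T = 134.5 days
(d) semi-major axis a = 191.9 Gm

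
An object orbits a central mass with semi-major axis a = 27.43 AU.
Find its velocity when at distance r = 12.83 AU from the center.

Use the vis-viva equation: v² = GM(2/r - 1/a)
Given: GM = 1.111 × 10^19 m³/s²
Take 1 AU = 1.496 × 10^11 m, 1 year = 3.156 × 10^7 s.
a = 27.43 AU = 4.10353 × 10^12 m
r = 12.83 AU = 1.91937 × 10^12 m
GM = 1.111 × 10^19 m³/s²
2/r − 1/a = 1.04201 × 10^-12 − 2.43693 × 10^-13 = 7.98317 × 10^-13 m⁻¹
v² = GM (2/r − 1/a) = 8.8693 × 10^6 m²/s²
v = 2978.14 m/s ≈ 0.6283 AU/year

Final answer: 0.6283 AU/year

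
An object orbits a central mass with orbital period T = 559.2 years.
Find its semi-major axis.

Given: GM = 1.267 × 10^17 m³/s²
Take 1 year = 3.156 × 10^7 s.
T = 559.2 years = 1.76484 × 10^10 s
GM = 1.267 × 10^17 m³/s²
Kepler's third law: a³ = GM T² / (4π²)
T² = 3.11464 × 10^20 s²
a³ = (1.267 × 10^17) × (3.11464 × 10^20) / (4π²) = 9.99598 × 10^35 m³
a = (a³)^(1/3) = 9.99866 × 10^11 m ≈ 999.9 Gm

Final answer: 999.9 Gm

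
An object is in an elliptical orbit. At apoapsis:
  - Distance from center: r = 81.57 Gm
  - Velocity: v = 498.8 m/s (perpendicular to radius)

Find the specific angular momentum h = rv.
r = 81.57 Gm = 8.157 × 10^10 m
v = 498.8 m/s
h = rv = 8.157 × 10^10 × 498.8 = 4.06871 × 10^13 m²/s ≈ 4.069 × 10^13 m²/s

Final answer: h = 4.069 × 10^13 m²/s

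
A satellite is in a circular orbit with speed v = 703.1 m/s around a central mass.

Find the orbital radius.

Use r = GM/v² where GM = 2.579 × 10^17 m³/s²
v = 703.1 m/s
GM = 2.579 × 10^17 m³/s²
v² = 494350 m²/s²
r = GM/v² = (2.579 × 10^17) / 494350 = 5.21696 × 10^11 m ≈ 521.7 Gm

Final answer: 521.7 Gm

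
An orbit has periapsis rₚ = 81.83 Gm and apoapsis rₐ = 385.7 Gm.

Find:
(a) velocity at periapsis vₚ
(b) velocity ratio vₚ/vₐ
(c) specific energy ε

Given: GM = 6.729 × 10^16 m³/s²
rₚ = 81.83 Gm = 8.183 × 10^10 m
rₐ = 385.7 Gm = 3.857 × 10^11 m
GM = 6.729 × 10^16 m³/s²
a = (rₚ + rₐ)/2 = 2.33765 × 10^11 m
e = (rₐ − rₚ)/(rₐ + rₚ) = (3.0387 × 10^11) / (4.6753 × 10^11) = 0.649948
(a) vₚ² = GM (2/rₚ − 1/a) = 6.729 × 10^16 × (2.44409 × 10^-11 − 4.2778 × 10^-12) = 1.35678 × 10^6 m²/s²;  vₚ = 1164.81 m/s ≈ 1.165 km/s
(b) vₚ/vₐ = rₐ/rₚ (angular momentum) = (3.857 × 10^11) / (8.183 × 10^10) = 4.71343 ≈ 4.713
(c) 2a = 4.6753 × 10^11 m;  ε = −GM/(2a) = -143927 J/kg ≈ -143.9 kJ/kg

Final answer:
(a) velocity at periapsis vₚ = 1.165 km/s
(b) velocity ratio vₚ/vₐ = 4.713
(c) specific energy ε = -143.9 kJ/kg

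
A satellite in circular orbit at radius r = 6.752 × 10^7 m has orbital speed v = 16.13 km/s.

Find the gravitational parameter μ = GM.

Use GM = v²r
r = 6.752 × 10^7 m
v = 16.13 km/s = 16130 m/s
v² = 2.60177 × 10^8 m²/s²
GM = v²r = 2.60177 × 10^8 × 6.752 × 10^7 = 1.75671 × 10^16 m³/s²
GM ≈ 1.757 × 10^16 m³/s²

Final answer: GM = 1.757 × 10^16 m³/s²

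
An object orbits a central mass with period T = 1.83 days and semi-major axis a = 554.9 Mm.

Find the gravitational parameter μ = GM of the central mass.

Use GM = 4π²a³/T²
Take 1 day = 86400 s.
T = 1.83 days = 158112 s
a = 554.9 Mm = 5.549 × 10^8 m
a³ = 1.70861 × 10^26 m³
T² = 2.49994 × 10^10 s²
GM = 4π² × (1.70861 × 10^26) / (2.49994 × 10^10) = 2.6982 × 10^17 m³/s²
GM ≈ 2.698 × 10^17 m³/s²

Final answer: GM = 2.698 × 10^17 m³/s²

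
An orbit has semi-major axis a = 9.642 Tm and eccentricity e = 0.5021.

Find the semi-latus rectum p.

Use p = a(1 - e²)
a = 9.642 Tm = 9.642 × 10^12 m
e = 0.5021,  e² = 0.252104,  1 − e² = 0.747896
p = a(1 − e²) = 9.642 × 10^12 m × 0.747896 = 7.21121 × 10^12 m ≈ 7.211 Tm

Final answer: p = 7.211 Tm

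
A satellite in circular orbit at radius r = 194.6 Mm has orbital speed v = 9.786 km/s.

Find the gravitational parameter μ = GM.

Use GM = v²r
r = 194.6 Mm = 1.946 × 10^8 m
v = 9.786 km/s = 9786 m/s
v² = 9.57658 × 10^7 m²/s²
GM = v²r = 9.57658 × 10^7 × 1.946 × 10^8 = 1.8636 × 10^16 m³/s²
GM ≈ 1.864 × 10^16 m³/s²

Final answer: GM = 1.864 × 10^16 m³/s²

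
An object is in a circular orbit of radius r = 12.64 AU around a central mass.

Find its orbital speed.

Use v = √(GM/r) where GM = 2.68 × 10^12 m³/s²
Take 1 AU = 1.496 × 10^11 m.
r = 12.64 AU = 1.89094 × 10^12 m
GM = 2.68 × 10^12 m³/s²
GM/r = (2.68 × 10^12) / (1.89094 × 10^12) = 1.41728 m²/s²
v = √(GM/r) = 1.1905 m/s ≈ 1.19 m/s

Final answer: 1.19 m/s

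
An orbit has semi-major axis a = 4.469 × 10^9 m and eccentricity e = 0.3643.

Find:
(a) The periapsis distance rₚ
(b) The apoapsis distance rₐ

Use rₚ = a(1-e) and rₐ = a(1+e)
a = 4.469 × 10^9 m
e = 0.3643:  1 − e = 0.6357,  1 + e = 1.3643
(a) rₚ = a(1 − e) = 4.469 × 10^9 m × 0.6357 = 2.84094 × 10^9 m ≈ 2.841 × 10^9 m
(b) rₐ = a(1 + e) = 4.469 × 10^9 m × 1.3643 = 6.09706 × 10^9 m ≈ 6.097 × 10^9 m

Final answer:
(a) rₚ = 2.841 × 10^9 m
(b) rₐ = 6.097 × 10^9 m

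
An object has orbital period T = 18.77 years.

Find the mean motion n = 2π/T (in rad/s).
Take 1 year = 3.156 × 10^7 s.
T = 18.77 years = 5.92381 × 10^8 s
n = 2π / (5.92381 × 10^8 s) = 1.06067 × 10^-8 rad/s ≈ 1.061 × 10^-8 rad/s

Final answer: n = 1.061 × 10^-8 rad/s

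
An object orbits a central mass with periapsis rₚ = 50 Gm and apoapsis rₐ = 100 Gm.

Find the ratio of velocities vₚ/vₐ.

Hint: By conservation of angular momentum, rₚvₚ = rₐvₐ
rₚ = 50 Gm = 5 × 10^10 m
rₐ = 100 Gm = 1 × 10^11 m
rₚvₚ = rₐvₐ  ⇒  vₚ/vₐ = rₐ/rₚ
vₚ/vₐ = (1 × 10^11) / (5 × 10^10) = 2

Final answer: vₚ/vₐ = 2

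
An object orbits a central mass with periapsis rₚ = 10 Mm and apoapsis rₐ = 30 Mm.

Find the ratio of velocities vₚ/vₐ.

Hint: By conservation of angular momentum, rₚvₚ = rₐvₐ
rₚ = 10 Mm = 1 × 10^7 m
rₐ = 30 Mm = 3 × 10^7 m
rₚvₚ = rₐvₐ  ⇒  vₚ/vₐ = rₐ/rₚ
vₚ/vₐ = (3 × 10^7) / (1 × 10^7) = 3

Final answer: vₚ/vₐ = 3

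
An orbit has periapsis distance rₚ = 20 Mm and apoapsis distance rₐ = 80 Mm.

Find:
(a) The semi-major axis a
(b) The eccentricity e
rₚ = 20 Mm = 2 × 10^7 m
rₐ = 80 Mm = 8 × 10^7 m
(a) a = (rₚ + rₐ)/2 = 5 × 10^7 m ≈ 50 Mm
(b) e = (rₐ − rₚ)/(rₐ + rₚ) = (6 × 10^7) / (1 × 10^8) = 0.6

Final answer:
(a) a = 50 Mm
(b) e = 0.6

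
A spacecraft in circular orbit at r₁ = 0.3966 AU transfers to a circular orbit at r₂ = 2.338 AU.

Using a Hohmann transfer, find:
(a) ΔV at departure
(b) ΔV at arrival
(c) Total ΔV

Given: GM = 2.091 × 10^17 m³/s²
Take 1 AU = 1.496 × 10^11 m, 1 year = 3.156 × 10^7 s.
r₁ = 0.3966 AU = 5.93314 × 10^10 m
r₂ = 2.338 AU = 3.49765 × 10^11 m
GM = 2.091 × 10^17 m³/s²
Transfer ellipse: a_t = (r₁ + r₂)/2 = 2.04548 × 10^11 m
Circular speed at r₁: v₁ = √(GM/r₁) = 1877.31 m/s
Transfer speed at r₁ (periapsis): v₁ₜ = √(GM(2/r₁ − 1/a_t)) = 2454.85 m/s
(a) ΔV₁ = v₁ₜ − v₁ = 577.546 m/s ≈ 0.1218 AU/year
Circular speed at r₂: v₂ = √(GM/r₂) = 773.195 m/s
Transfer speed at r₂ (apoapsis): v₂ₜ = √(GM(2/r₂ − 1/a_t)) = 416.422 m/s
(b) ΔV₂ = v₂ − v₂ₜ = 356.773 m/s ≈ 356.8 m/s
(c) ΔV_total = ΔV₁ + ΔV₂ = 934.319 m/s ≈ 0.1971 AU/year

Final answer:
(a) ΔV₁ = 0.1218 AU/year
(b) ΔV₂ = 356.8 m/s
(c) ΔV_total = 0.1971 AU/year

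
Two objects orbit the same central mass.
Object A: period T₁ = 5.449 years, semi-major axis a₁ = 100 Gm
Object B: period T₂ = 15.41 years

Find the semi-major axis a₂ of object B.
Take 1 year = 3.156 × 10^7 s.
T₁ = 5.449 years = 1.7197 × 10^8 s
T₂ = 15.41 years = 4.8634 × 10^8 s
a₁ = 100 Gm = 1 × 10^11 m
Kepler's third law: (T₂/T₁)² = (a₂/a₁)³  ⇒  a₂ = a₁ (T₂/T₁)^(2/3)
T₂/T₁ = 2.82804
(T₂/T₁)^(2/3) = 1.99982
a₂ = 1 × 10^11 m × 1.99982 = 1.99982 × 10^11 m ≈ 200 Gm

Final answer: a₂ = 200 Gm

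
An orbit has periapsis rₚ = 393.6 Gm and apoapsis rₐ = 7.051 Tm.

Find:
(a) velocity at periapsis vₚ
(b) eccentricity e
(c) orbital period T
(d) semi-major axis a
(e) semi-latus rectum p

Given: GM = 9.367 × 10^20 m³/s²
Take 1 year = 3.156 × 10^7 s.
rₚ = 393.6 Gm = 3.936 × 10^11 m
rₐ = 7.051 Tm = 7.051 × 10^12 m
GM = 9.367 × 10^20 m³/s²
a = (rₚ + rₐ)/2 = 3.7223 × 10^12 m
e = (rₐ − rₚ)/(rₐ + rₚ) = (6.6574 × 10^12) / (7.4446 × 10^12) = 0.894259
(a) vₚ² = GM (2/rₚ − 1/a) = 9.367 × 10^20 × (5.0813 × 10^-12 − 2.68651 × 10^-13) = 4.50801 × 10^9 m²/s²;  vₚ = 67141.7 m/s ≈ 67.14 km/s
(b) e = 0.894259 ≈ 0.8943
(c) a³ = 5.15744 × 10^37 m³;  T = 2π √(a³/GM) = 2π × 2.34648 × 10^8 s = 1.47434 × 10^9 s ≈ 46.72 years
(d) a = 3.7223 × 10^12 m ≈ 3.722 Tm
(e) 1 − e² = 0.200301;  p = a(1 − e²) = 3.7223 × 10^12 × 0.200301 = 7.4558 × 10^11 m ≈ 745.6 Gm

Final answer:
(a) velocity at periapsis vₚ = 67.14 km/s
(b) eccentricity e = 0.8943
(c) orbital period T = 46.72 years
(d) semi-major axis a = 3.722 Tm
(e) semi-latus rectum p = 745.6 Gm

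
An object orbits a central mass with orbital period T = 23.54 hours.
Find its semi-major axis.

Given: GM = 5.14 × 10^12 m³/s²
T = 23.54 hours = 84744 s
GM = 5.14 × 10^12 m³/s²
Kepler's third law: a³ = GM T² / (4π²)
T² = 7.18155 × 10^9 s²
a³ = (5.14 × 10^12) × (7.18155 × 10^9) / (4π²) = 9.35021 × 10^20 m³
a = (a³)^(1/3) = 9.77853 × 10^6 m ≈ 9.779 Mm

Final answer: 9.779 Mm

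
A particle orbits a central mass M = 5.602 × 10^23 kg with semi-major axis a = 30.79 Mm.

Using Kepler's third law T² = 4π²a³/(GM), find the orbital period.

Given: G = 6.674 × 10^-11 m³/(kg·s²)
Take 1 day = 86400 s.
M = 5.602 × 10^23 kg
GM = G × M = 6.674 × 10^-11 × 5.602 × 10^23 = 3.73877 × 10^13 m³/s²
a = 30.79 Mm = 3.079 × 10^7 m
a³ = 2.91897 × 10^22 m³
T = 2π √(a³/GM) = 2π √((2.91897 × 10^22) / (3.73877 × 10^13)) = 2π × 27941.5 s
T = 175562 s ≈ 2.032 days

Final answer: 2.032 days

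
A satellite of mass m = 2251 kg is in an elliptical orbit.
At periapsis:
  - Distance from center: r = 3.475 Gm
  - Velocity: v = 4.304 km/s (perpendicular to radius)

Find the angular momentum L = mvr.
r = 3.475 Gm = 3.475 × 10^9 m
v = 4.304 km/s = 4304 m/s
vr = 4304 × 3.475 × 10^9 = 1.49564 × 10^13 m²/s
L = m × vr = 2251 × 1.49564 × 10^13 = 3.36669 × 10^16 kg·m²/s ≈ 3.367 × 10^16 kg·m²/s

Final answer: L = 3.367 × 10^16 kg·m²/s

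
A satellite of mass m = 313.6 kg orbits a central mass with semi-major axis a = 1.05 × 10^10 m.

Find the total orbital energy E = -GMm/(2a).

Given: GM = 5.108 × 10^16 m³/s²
a = 1.05 × 10^10 m
GM = 5.108 × 10^16 m³/s²
2a = 2.1 × 10^10 m
GMm = 5.108 × 10^16 × 313.6 = 1.60187 × 10^19 m³·kg/s²
E = −GMm/(2a) = -7.62795 × 10^8 J ≈ -762.8 MJ

Final answer: -762.8 MJ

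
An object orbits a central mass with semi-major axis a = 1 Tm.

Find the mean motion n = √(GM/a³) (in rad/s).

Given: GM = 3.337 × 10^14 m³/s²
a = 1 Tm = 1 × 10^12 m
GM = 3.337 × 10^14 m³/s²
a³ = 1 × 10^36 m³
GM/a³ = (3.337 × 10^14) / (1 × 10^36) = 3.337 × 10^-22 s⁻²
n = √(GM/a³) = 1.82675 × 10^-11 rad/s ≈ 1.827 × 10^-11 rad/s

Final answer: n = 1.827 × 10^-11 rad/s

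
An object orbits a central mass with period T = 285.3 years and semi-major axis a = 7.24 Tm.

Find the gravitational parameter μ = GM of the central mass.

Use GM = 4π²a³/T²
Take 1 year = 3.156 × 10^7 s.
T = 285.3 years = 9.00407 × 10^9 s
a = 7.24 Tm = 7.24 × 10^12 m
a³ = 3.79503 × 10^38 m³
T² = 8.10732 × 10^19 s²
GM = 4π² × (3.79503 × 10^38) / (8.10732 × 10^19) = 1.84798 × 10^20 m³/s²
GM ≈ 1.848 × 10^20 m³/s²

Final answer: GM = 1.848 × 10^20 m³/s²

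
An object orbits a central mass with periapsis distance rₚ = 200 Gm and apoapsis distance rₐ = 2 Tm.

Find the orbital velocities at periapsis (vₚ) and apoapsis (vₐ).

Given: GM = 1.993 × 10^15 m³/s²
rₚ = 200 Gm = 2 × 10^11 m
rₐ = 2 Tm = 2 × 10^12 m
GM = 1.993 × 10^15 m³/s²
a = (rₚ + rₐ)/2 = 1.1 × 10^12 m
Vis-viva: v² = GM (2/r − 1/a)
vₚ² = 1.993 × 10^15 × (1 × 10^-11 − 9.09091 × 10^-13) = 18118.2 m²/s²
vₚ = 134.604 m/s ≈ 134.6 m/s
vₐ² = 1.993 × 10^15 × (1 × 10^-12 − 9.09091 × 10^-13) = 181.182 m²/s²
vₐ = 13.4604 m/s ≈ 13.46 m/s

Final answer: vₚ = 134.6 m/s, vₐ = 13.46 m/s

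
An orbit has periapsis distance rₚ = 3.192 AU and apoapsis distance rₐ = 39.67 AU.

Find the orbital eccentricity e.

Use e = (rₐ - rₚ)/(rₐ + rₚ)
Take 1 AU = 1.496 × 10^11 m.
rₚ = 3.192 AU = 4.77523 × 10^11 m
rₐ = 39.67 AU = 5.93463 × 10^12 m
rₐ − rₚ = 5.45711 × 10^12 m
rₐ + rₚ = 6.41216 × 10^12 m
e = (rₐ − rₚ)/(rₐ + rₚ) = 0.851057

Final answer: e = 0.8511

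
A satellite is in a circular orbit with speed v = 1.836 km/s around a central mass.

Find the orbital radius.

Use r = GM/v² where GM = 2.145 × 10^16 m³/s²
v = 1.836 km/s = 1836 m/s
GM = 2.145 × 10^16 m³/s²
v² = 3.3709 × 10^6 m²/s²
r = GM/v² = (2.145 × 10^16) / (3.3709 × 10^6) = 6.36329 × 10^9 m ≈ 6.363 × 10^9 m

Final answer: 6.363 × 10^9 m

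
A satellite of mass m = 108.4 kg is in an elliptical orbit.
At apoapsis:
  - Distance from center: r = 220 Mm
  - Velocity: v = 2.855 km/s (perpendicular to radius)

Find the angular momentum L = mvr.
r = 220 Mm = 2.2 × 10^8 m
v = 2.855 km/s = 2855 m/s
vr = 2855 × 2.2 × 10^8 = 6.281 × 10^11 m²/s
L = m × vr = 108.4 × 6.281 × 10^11 = 6.8086 × 10^13 kg·m²/s ≈ 6.809 × 10^13 kg·m²/s

Final answer: L = 6.809 × 10^13 kg·m²/s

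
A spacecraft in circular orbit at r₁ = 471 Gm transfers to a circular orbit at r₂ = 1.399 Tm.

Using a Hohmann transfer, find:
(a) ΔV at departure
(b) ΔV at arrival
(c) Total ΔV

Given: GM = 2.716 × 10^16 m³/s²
r₁ = 471 Gm = 4.71 × 10^11 m
r₂ = 1.399 Tm = 1.399 × 10^12 m
GM = 2.716 × 10^16 m³/s²
Transfer ellipse: a_t = (r₁ + r₂)/2 = 9.35 × 10^11 m
Circular speed at r₁: v₁ = √(GM/r₁) = 240.134 m/s
Transfer speed at r₁ (periapsis): v₁ₜ = √(GM(2/r₁ − 1/a_t)) = 293.736 m/s
(a) ΔV₁ = v₁ₜ − v₁ = 53.6018 m/s ≈ 53.6 m/s
Circular speed at r₂: v₂ = √(GM/r₂) = 139.334 m/s
Transfer speed at r₂ (apoapsis): v₂ₜ = √(GM(2/r₂ − 1/a_t)) = 98.8919 m/s
(b) ΔV₂ = v₂ − v₂ₜ = 40.4418 m/s ≈ 40.44 m/s
(c) ΔV_total = ΔV₁ + ΔV₂ = 94.0435 m/s ≈ 94.04 m/s

Final answer:
(a) ΔV₁ = 53.6 m/s
(b) ΔV₂ = 40.44 m/s
(c) ΔV_total = 94.04 m/s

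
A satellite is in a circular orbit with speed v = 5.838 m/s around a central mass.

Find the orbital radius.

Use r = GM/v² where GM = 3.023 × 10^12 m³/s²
v = 5.838 m/s
GM = 3.023 × 10^12 m³/s²
v² = 34.0822 m²/s²
r = GM/v² = (3.023 × 10^12) / 34.0822 = 8.86972 × 10^10 m ≈ 88.7 Gm

Final answer: 88.7 Gm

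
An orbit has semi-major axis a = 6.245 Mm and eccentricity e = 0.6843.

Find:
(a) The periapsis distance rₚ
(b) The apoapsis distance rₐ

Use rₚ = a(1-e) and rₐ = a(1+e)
a = 6.245 Mm = 6.245 × 10^6 m
e = 0.6843:  1 − e = 0.3157,  1 + e = 1.6843
(a) rₚ = a(1 − e) = 6.245 × 10^6 m × 0.3157 = 1.97155 × 10^6 m ≈ 1.972 Mm
(b) rₐ = a(1 + e) = 6.245 × 10^6 m × 1.6843 = 1.05185 × 10^7 m ≈ 10.52 Mm

Final answer:
(a) rₚ = 1.972 Mm
(b) rₐ = 10.52 Mm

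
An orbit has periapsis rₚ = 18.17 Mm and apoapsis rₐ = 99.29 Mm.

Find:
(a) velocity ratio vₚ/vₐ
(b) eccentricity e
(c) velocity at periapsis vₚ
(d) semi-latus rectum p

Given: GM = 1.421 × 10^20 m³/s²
rₚ = 18.17 Mm = 1.817 × 10^7 m
rₐ = 99.29 Mm = 9.929 × 10^7 m
GM = 1.421 × 10^20 m³/s²
a = (rₚ + rₐ)/2 = 5.873 × 10^7 m
e = (rₐ − rₚ)/(rₐ + rₚ) = (8.112 × 10^7) / (1.1746 × 10^8) = 0.690618
(a) vₚ/vₐ = rₐ/rₚ (angular momentum) = (9.929 × 10^7) / (1.817 × 10^7) = 5.4645 ≈ 5.465
(b) e = 0.690618 ≈ 0.6906
(c) vₚ² = GM (2/rₚ − 1/a) = 1.421 × 10^20 × (1.10072 × 10^-7 − 1.70271 × 10^-8) = 1.32216 × 10^13 m²/s²;  vₚ = 3.63615 × 10^6 m/s ≈ 3636 km/s
(d) 1 − e² = 0.523047;  p = a(1 − e²) = 5.873 × 10^7 × 0.523047 = 3.07185 × 10^7 m ≈ 30.72 Mm

Final answer:
(a) velocity ratio vₚ/vₐ = 5.465
(b) eccentricity e = 0.6906
(c) velocity at periapsis vₚ = 3636 km/s
(d) semi-latus rectum p = 30.72 Mm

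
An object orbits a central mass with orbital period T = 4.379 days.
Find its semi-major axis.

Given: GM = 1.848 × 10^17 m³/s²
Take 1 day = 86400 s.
T = 4.379 days = 378346 s
GM = 1.848 × 10^17 m³/s²
Kepler's third law: a³ = GM T² / (4π²)
T² = 1.43145 × 10^11 s²
a³ = (1.848 × 10^17) × (1.43145 × 10^11) / (4π²) = 6.70069 × 10^26 m³
a = (a³)^(1/3) = 8.75064 × 10^8 m ≈ 8.751 × 10^8 m

Final answer: 8.751 × 10^8 m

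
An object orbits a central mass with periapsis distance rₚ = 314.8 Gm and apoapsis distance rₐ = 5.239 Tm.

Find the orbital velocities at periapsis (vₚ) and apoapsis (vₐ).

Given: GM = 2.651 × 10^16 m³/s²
rₚ = 314.8 Gm = 3.148 × 10^11 m
rₐ = 5.239 Tm = 5.239 × 10^12 m
GM = 2.651 × 10^16 m³/s²
a = (rₚ + rₐ)/2 = 2.7769 × 10^12 m
Vis-viva: v² = GM (2/r − 1/a)
vₚ² = 2.651 × 10^16 × (6.35324 × 10^-12 − 3.60114 × 10^-13) = 158878 m²/s²
vₚ = 398.595 m/s ≈ 398.6 m/s
vₐ² = 2.651 × 10^16 × (3.81752 × 10^-13 − 3.60114 × 10^-13) = 573.635 m²/s²
vₐ = 23.9507 m/s ≈ 23.95 m/s

Final answer: vₚ = 398.6 m/s, vₐ = 23.95 m/s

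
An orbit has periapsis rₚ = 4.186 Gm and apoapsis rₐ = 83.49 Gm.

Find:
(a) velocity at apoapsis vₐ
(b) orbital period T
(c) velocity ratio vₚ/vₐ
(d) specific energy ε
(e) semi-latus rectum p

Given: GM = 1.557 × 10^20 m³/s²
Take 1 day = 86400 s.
rₚ = 4.186 Gm = 4.186 × 10^9 m
rₐ = 83.49 Gm = 8.349 × 10^10 m
GM = 1.557 × 10^20 m³/s²
a = (rₚ + rₐ)/2 = 4.3838 × 10^10 m
e = (rₐ − rₚ)/(rₐ + rₚ) = (7.9304 × 10^10) / (8.7676 × 10^10) = 0.904512
(a) vₐ² = GM (2/rₐ − 1/a) = 1.557 × 10^20 × (2.3955 × 10^-11 − 2.28113 × 10^-11) = 1.78075 × 10^8 m²/s²;  vₐ = 13344.5 m/s ≈ 13.34 km/s
(b) a³ = 8.42466 × 10^31 m³;  T = 2π √(a³/GM) = 2π × 735583 s = 4.62181 × 10^6 s ≈ 53.49 days
(c) vₚ/vₐ = rₐ/rₚ (angular momentum) = (8.349 × 10^10) / (4.186 × 10^9) = 19.9451 ≈ 19.95
(d) 2a = 8.7676 × 10^10 m;  ε = −GM/(2a) = -1.77586 × 10^9 J/kg ≈ -1.776 GJ/kg
(e) 1 − e² = 0.181858;  p = a(1 − e²) = 4.3838 × 10^10 × 0.181858 = 7.97229 × 10^9 m ≈ 7.972 Gm

Final answer:
(a) velocity at apoapsis vₐ = 13.34 km/s
(b) orbital period T = 53.49 days
(c) velocity ratio vₚ/vₐ = 19.95
(d) specific energy ε = -1.776 GJ/kg
(e) semi-latus rectum p = 7.972 Gm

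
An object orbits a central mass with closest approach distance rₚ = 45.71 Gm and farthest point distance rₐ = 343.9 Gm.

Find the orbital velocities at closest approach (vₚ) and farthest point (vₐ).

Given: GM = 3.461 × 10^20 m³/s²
rₚ = 45.71 Gm = 4.571 × 10^10 m
rₐ = 343.9 Gm = 3.439 × 10^11 m
GM = 3.461 × 10^20 m³/s²
a = (rₚ + rₐ)/2 = 1.94805 × 10^11 m
Vis-viva: v² = GM (2/r − 1/a)
vₚ² = 3.461 × 10^20 × (4.37541 × 10^-11 − 5.13334 × 10^-12) = 1.33666 × 10^10 m²/s²
vₚ = 115614 m/s ≈ 115.6 km/s
vₐ² = 3.461 × 10^20 × (5.81564 × 10^-12 − 5.13334 × 10^-12) = 2.36146 × 10^8 m²/s²
vₐ = 15367 m/s ≈ 15.37 km/s

Final answer: vₚ = 115.6 km/s, vₐ = 15.37 km/s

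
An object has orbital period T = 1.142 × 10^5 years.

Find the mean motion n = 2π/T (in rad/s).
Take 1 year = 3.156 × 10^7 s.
T = 1.142 × 10^5 years = 3.60415 × 10^12 s
n = 2π / (3.60415 × 10^12 s) = 1.74332 × 10^-12 rad/s ≈ 1.743 × 10^-12 rad/s

Final answer: n = 1.743 × 10^-12 rad/s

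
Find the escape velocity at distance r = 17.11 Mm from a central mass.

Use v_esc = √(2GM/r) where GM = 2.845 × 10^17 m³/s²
r = 17.11 Mm = 1.711 × 10^7 m
GM = 2.845 × 10^17 m³/s²
2GM/r = 2 × (2.845 × 10^17) / (1.711 × 10^7) = 3.32554 × 10^10 m²/s²
v_esc = √(2GM/r) = 182361 m/s ≈ 182.4 km/s

Final answer: 182.4 km/s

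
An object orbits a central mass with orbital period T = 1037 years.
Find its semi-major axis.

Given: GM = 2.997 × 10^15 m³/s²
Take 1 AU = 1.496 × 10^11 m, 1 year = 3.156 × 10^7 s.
T = 1037 years = 3.27277 × 10^10 s
GM = 2.997 × 10^15 m³/s²
Kepler's third law: a³ = GM T² / (4π²)
T² = 1.0711 × 10^21 s²
a³ = (2.997 × 10^15) × (1.0711 × 10^21) / (4π²) = 8.13127 × 10^34 m³
a = (a³)^(1/3) = 4.33231 × 10^11 m ≈ 2.896 AU

Final answer: 2.896 AU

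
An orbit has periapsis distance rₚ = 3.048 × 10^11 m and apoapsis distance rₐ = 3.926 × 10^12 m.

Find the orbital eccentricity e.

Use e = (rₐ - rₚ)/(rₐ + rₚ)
rₚ = 3.048 × 10^11 m
rₐ = 3.926 × 10^12 m
rₐ − rₚ = 3.6212 × 10^12 m
rₐ + rₚ = 4.2308 × 10^12 m
e = (rₐ − rₚ)/(rₐ + rₚ) = 0.855914

Final answer: e = 0.8559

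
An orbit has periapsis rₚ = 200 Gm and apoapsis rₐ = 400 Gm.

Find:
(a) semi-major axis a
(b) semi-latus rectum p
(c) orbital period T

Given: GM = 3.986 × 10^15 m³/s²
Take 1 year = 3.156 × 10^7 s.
rₚ = 200 Gm = 2 × 10^11 m
rₐ = 400 Gm = 4 × 10^11 m
GM = 3.986 × 10^15 m³/s²
a = (rₚ + rₐ)/2 = 3 × 10^11 m
e = (rₐ − rₚ)/(rₐ + rₚ) = (2 × 10^11) / (6 × 10^11) = 0.333333
(a) a = 3 × 10^11 m ≈ 300 Gm
(b) 1 − e² = 0.888889;  p = a(1 − e²) = 3 × 10^11 × 0.888889 = 2.66667 × 10^11 m ≈ 266.7 Gm
(c) a³ = 2.7 × 10^34 m³;  T = 2π √(a³/GM) = 2π × 2.60263 × 10^9 s = 1.63528 × 10^10 s ≈ 518.2 years

Final answer:
(a) semi-major axis a = 300 Gm
(b) semi-latus rectum p = 266.7 Gm
(c) orbital period T = 518.2 years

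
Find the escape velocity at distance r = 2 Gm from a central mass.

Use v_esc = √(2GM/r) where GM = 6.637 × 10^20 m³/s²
r = 2 Gm = 2 × 10^9 m
GM = 6.637 × 10^20 m³/s²
2GM/r = 2 × (6.637 × 10^20) / (2 × 10^9) = 6.637 × 10^11 m²/s²
v_esc = √(2GM/r) = 814678 m/s ≈ 814.7 km/s

Final answer: 814.7 km/s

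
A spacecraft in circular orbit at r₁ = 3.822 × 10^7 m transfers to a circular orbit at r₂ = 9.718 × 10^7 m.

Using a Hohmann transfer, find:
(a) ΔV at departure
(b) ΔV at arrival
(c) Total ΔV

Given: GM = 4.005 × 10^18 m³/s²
r₁ = 3.822 × 10^7 m
r₂ = 9.718 × 10^7 m
GM = 4.005 × 10^18 m³/s²
Transfer ellipse: a_t = (r₁ + r₂)/2 = 6.77 × 10^7 m
Circular speed at r₁: v₁ = √(GM/r₁) = 323710 m/s
Transfer speed at r₁ (periapsis): v₁ₜ = √(GM(2/r₁ − 1/a_t)) = 387838 m/s
(a) ΔV₁ = v₁ₜ − v₁ = 64127.9 m/s ≈ 64.13 km/s
Circular speed at r₂: v₂ = √(GM/r₂) = 203008 m/s
Transfer speed at r₂ (apoapsis): v₂ₜ = √(GM(2/r₂ − 1/a_t)) = 152533 m/s
(b) ΔV₂ = v₂ − v₂ₜ = 50474.8 m/s ≈ 50.47 km/s
(c) ΔV_total = ΔV₁ + ΔV₂ = 114603 m/s ≈ 114.6 km/s

Final answer:
(a) ΔV₁ = 64.13 km/s
(b) ΔV₂ = 50.47 km/s
(c) ΔV_total = 114.6 km/s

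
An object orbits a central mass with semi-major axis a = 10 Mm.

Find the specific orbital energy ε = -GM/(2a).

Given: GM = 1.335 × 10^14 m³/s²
a = 10 Mm = 1 × 10^7 m
GM = 1.335 × 10^14 m³/s²
2a = 2 × 10^7 m
ε = −GM/(2a) = -6.675 × 10^6 J/kg ≈ -6.675 MJ/kg

Final answer: -6.675 MJ/kg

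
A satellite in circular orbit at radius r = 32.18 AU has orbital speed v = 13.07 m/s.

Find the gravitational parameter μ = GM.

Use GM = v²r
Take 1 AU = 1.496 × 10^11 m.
r = 32.18 AU = 4.81413 × 10^12 m
v = 13.07 m/s
v² = 170.825 m²/s²
GM = v²r = 170.825 × 4.81413 × 10^12 = 8.22373 × 10^14 m³/s²
GM ≈ 8.224 × 10^14 m³/s²

Final answer: GM = 8.224 × 10^14 m³/s²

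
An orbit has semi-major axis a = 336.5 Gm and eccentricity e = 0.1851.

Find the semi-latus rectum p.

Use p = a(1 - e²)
a = 336.5 Gm = 3.365 × 10^11 m
e = 0.1851,  e² = 0.034262,  1 − e² = 0.965738
p = a(1 − e²) = 3.365 × 10^11 m × 0.965738 = 3.24971 × 10^11 m ≈ 325 Gm

Final answer: p = 325 Gm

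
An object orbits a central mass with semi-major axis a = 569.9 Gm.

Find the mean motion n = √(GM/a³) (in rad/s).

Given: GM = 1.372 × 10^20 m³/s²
a = 569.9 Gm = 5.699 × 10^11 m
GM = 1.372 × 10^20 m³/s²
a³ = 1.85096 × 10^35 m³
GM/a³ = (1.372 × 10^20) / (1.85096 × 10^35) = 7.41239 × 10^-16 s⁻²
n = √(GM/a³) = 2.72257 × 10^-8 rad/s ≈ 2.723 × 10^-8 rad/s

Final answer: n = 2.723 × 10^-8 rad/s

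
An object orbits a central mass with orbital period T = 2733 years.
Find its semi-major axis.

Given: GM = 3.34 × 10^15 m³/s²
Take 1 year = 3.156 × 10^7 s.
T = 2733 years = 8.62535 × 10^10 s
GM = 3.34 × 10^15 m³/s²
Kepler's third law: a³ = GM T² / (4π²)
T² = 7.43966 × 10^21 s²
a³ = (3.34 × 10^15) × (7.43966 × 10^21) / (4π²) = 6.29419 × 10^35 m³
a = (a³)^(1/3) = 8.56998 × 10^11 m ≈ 8.57 × 10^11 m

Final answer: 8.57 × 10^11 m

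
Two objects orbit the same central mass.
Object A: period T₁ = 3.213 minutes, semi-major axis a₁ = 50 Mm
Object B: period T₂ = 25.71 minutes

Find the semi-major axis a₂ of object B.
T₁ = 3.213 minutes = 192.78 s
T₂ = 25.71 minutes = 1542.6 s
a₁ = 50 Mm = 5 × 10^7 m
Kepler's third law: (T₂/T₁)² = (a₂/a₁)³  ⇒  a₂ = a₁ (T₂/T₁)^(2/3)
T₂/T₁ = 8.00187
(T₂/T₁)^(2/3) = 4.00062
a₂ = 5 × 10^7 m × 4.00062 = 2.00031 × 10^8 m ≈ 200 Mm

Final answer: a₂ = 200 Mm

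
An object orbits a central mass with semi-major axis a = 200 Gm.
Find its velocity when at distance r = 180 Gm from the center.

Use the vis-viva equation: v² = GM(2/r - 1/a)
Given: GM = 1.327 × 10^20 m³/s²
a = 200 Gm = 2 × 10^11 m
r = 180 Gm = 1.8 × 10^11 m
GM = 1.327 × 10^20 m³/s²
2/r − 1/a = 1.11111 × 10^-11 − 5 × 10^-12 = 6.11111 × 10^-12 m⁻¹
v² = GM (2/r − 1/a) = 8.10944 × 10^8 m²/s²
v = 28477.1 m/s ≈ 28.48 km/s

Final answer: 28.48 km/s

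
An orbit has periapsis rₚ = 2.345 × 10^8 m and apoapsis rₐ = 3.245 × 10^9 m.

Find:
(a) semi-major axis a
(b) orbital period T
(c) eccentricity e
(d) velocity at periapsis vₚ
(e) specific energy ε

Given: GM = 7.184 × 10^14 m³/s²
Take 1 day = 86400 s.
rₚ = 2.345 × 10^8 m
rₐ = 3.245 × 10^9 m
GM = 7.184 × 10^14 m³/s²
a = (rₚ + rₐ)/2 = 1.73975 × 10^9 m
e = (rₐ − rₚ)/(rₐ + rₚ) = (3.0105 × 10^9) / (3.4795 × 10^9) = 0.865211
(a) a = 1.73975 × 10^9 m ≈ 1.74 × 10^9 m
(b) a³ = 5.26575 × 10^27 m³;  T = 2π √(a³/GM) = 2π × 2.70737 × 10^6 s = 1.70109 × 10^7 s ≈ 196.9 days
(c) e = 0.865211 ≈ 0.8652
(d) vₚ² = GM (2/rₚ − 1/a) = 7.184 × 10^14 × (8.52878 × 10^-9 − 5.74795 × 10^-10) = 5.71415 × 10^6 m²/s²;  vₚ = 2390.43 m/s ≈ 2.39 km/s
(e) 2a = 3.4795 × 10^9 m;  ε = −GM/(2a) = -206466 J/kg ≈ -206.5 kJ/kg

Final answer:
(a) semi-major axis a = 1.74 × 10^9 m
(b) orbital period T = 196.9 days
(c) eccentricity e = 0.8652
(d) velocity at periapsis vₚ = 2.39 km/s
(e) specific energy ε = -206.5 kJ/kg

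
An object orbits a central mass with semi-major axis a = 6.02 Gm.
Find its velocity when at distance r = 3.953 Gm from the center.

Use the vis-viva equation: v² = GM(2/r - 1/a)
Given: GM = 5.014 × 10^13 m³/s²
a = 6.02 Gm = 6.02 × 10^9 m
r = 3.953 Gm = 3.953 × 10^9 m
GM = 5.014 × 10^13 m³/s²
2/r − 1/a = 5.05945 × 10^-10 − 1.66113 × 10^-10 = 3.39832 × 10^-10 m⁻¹
v² = GM (2/r − 1/a) = 17039.2 m²/s²
v = 130.534 m/s ≈ 130.5 m/s

Final answer: 130.5 m/s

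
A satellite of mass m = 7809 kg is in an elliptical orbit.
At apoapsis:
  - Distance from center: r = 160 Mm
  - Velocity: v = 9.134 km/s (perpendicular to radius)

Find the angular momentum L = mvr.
r = 160 Mm = 1.6 × 10^8 m
v = 9.134 km/s = 9134 m/s
vr = 9134 × 1.6 × 10^8 = 1.46144 × 10^12 m²/s
L = m × vr = 7809 × 1.46144 × 10^12 = 1.14124 × 10^16 kg·m²/s ≈ 1.141 × 10^16 kg·m²/s

Final answer: L = 1.141 × 10^16 kg·m²/s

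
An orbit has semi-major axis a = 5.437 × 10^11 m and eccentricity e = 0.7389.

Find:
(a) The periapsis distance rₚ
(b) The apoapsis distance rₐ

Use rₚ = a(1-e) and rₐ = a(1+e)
a = 5.437 × 10^11 m
e = 0.7389:  1 − e = 0.2611,  1 + e = 1.7389
(a) rₚ = a(1 − e) = 5.437 × 10^11 m × 0.2611 = 1.4196 × 10^11 m ≈ 1.42 × 10^11 m
(b) rₐ = a(1 + e) = 5.437 × 10^11 m × 1.7389 = 9.4544 × 10^11 m ≈ 9.454 × 10^11 m

Final answer:
(a) rₚ = 1.42 × 10^11 m
(b) rₐ = 9.454 × 10^11 m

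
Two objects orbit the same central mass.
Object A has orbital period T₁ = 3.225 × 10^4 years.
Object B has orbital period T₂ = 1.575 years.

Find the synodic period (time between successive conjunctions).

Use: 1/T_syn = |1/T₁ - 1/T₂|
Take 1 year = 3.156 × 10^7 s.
T₁ = 3.225 × 10^4 years = 1.01781 × 10^12 s
T₂ = 1.575 years = 4.9707 × 10^7 s
1/T₁ = 9.82502 × 10^-13 s⁻¹
1/T₂ = 2.01179 × 10^-8 s⁻¹
|1/T₁ − 1/T₂| = 2.01169 × 10^-8 s⁻¹
T_syn = 1 / |1/T₁ − 1/T₂| = 4.97094 × 10^7 s ≈ 1.575 years

Final answer: T_syn = 1.575 years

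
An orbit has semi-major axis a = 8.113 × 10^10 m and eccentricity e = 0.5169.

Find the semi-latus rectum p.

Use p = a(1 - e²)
a = 8.113 × 10^10 m
e = 0.5169,  e² = 0.267186,  1 − e² = 0.732814
p = a(1 − e²) = 8.113 × 10^10 m × 0.732814 = 5.94532 × 10^10 m ≈ 5.945 × 10^10 m

Final answer: p = 5.945 × 10^10 m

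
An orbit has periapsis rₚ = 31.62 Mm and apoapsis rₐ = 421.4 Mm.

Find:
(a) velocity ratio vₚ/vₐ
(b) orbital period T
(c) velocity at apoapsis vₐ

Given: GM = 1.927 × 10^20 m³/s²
rₚ = 31.62 Mm = 3.162 × 10^7 m
rₐ = 421.4 Mm = 4.214 × 10^8 m
GM = 1.927 × 10^20 m³/s²
a = (rₚ + rₐ)/2 = 2.2651 × 10^8 m
e = (rₐ − rₚ)/(rₐ + rₚ) = (3.8978 × 10^8) / (4.5302 × 10^8) = 0.860404
(a) vₚ/vₐ = rₐ/rₚ (angular momentum) = (4.214 × 10^8) / (3.162 × 10^7) = 13.327 ≈ 13.33
(b) a³ = 1.16215 × 10^25 m³;  T = 2π √(a³/GM) = 2π × 245.578 s = 1543.01 s ≈ 25.72 minutes
(c) vₐ² = GM (2/rₐ − 1/a) = 1.927 × 10^20 × (4.74608 × 10^-9 − 4.41482 × 10^-9) = 6.38354 × 10^10 m²/s²;  vₐ = 252657 m/s ≈ 252.7 km/s

Final answer:
(a) velocity ratio vₚ/vₐ = 13.33
(b) orbital period T = 25.72 minutes
(c) velocity at apoapsis vₐ = 252.7 km/s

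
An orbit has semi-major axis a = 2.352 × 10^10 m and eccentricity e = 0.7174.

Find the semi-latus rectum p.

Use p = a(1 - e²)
a = 2.352 × 10^10 m
e = 0.7174,  e² = 0.514663,  1 − e² = 0.485337
p = a(1 − e²) = 2.352 × 10^10 m × 0.485337 = 1.14151 × 10^10 m ≈ 1.142 × 10^10 m

Final answer: p = 1.142 × 10^10 m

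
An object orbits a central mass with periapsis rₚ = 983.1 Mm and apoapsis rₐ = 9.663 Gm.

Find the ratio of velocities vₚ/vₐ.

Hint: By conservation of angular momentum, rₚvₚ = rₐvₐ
rₚ = 983.1 Mm = 9.831 × 10^8 m
rₐ = 9.663 Gm = 9.663 × 10^9 m
rₚvₚ = rₐvₐ  ⇒  vₚ/vₐ = rₐ/rₚ
vₚ/vₐ = (9.663 × 10^9) / (9.831 × 10^8) = 9.82911

Final answer: vₚ/vₐ = 9.829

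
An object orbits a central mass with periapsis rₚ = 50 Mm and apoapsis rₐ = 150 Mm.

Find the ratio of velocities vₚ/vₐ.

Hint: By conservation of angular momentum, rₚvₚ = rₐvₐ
rₚ = 50 Mm = 5 × 10^7 m
rₐ = 150 Mm = 1.5 × 10^8 m
rₚvₚ = rₐvₐ  ⇒  vₚ/vₐ = rₐ/rₚ
vₚ/vₐ = (1.5 × 10^8) / (5 × 10^7) = 3

Final answer: vₚ/vₐ = 3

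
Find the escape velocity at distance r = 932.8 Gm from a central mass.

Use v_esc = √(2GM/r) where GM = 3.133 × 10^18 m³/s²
r = 932.8 Gm = 9.328 × 10^11 m
GM = 3.133 × 10^18 m³/s²
2GM/r = 2 × (3.133 × 10^18) / (9.328 × 10^11) = 6.71741 × 10^6 m²/s²
v_esc = √(2GM/r) = 2591.8 m/s ≈ 2.592 km/s

Final answer: 2.592 km/s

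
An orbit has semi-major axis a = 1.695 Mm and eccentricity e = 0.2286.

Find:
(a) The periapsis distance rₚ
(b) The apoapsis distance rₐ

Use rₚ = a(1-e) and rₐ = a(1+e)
a = 1.695 Mm = 1.695 × 10^6 m
e = 0.2286:  1 − e = 0.7714,  1 + e = 1.2286
(a) rₚ = a(1 − e) = 1.695 × 10^6 m × 0.7714 = 1.30752 × 10^6 m ≈ 1.308 Mm
(b) rₐ = a(1 + e) = 1.695 × 10^6 m × 1.2286 = 2.08248 × 10^6 m ≈ 2.082 Mm

Final answer:
(a) rₚ = 1.308 Mm
(b) rₐ = 2.082 Mm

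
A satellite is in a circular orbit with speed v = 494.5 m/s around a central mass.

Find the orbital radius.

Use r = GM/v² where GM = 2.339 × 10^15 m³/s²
v = 494.5 m/s
GM = 2.339 × 10^15 m³/s²
v² = 244530 m²/s²
r = GM/v² = (2.339 × 10^15) / 244530 = 9.56528 × 10^9 m ≈ 9.565 Gm

Final answer: 9.565 Gm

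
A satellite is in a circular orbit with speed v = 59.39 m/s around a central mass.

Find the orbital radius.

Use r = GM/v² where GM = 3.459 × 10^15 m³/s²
v = 59.39 m/s
GM = 3.459 × 10^15 m³/s²
v² = 3527.17 m²/s²
r = GM/v² = (3.459 × 10^15) / 3527.17 = 9.80672 × 10^11 m ≈ 980.7 Gm

Final answer: 980.7 Gm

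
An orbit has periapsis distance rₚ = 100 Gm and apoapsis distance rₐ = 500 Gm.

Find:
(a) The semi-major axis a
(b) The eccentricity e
rₚ = 100 Gm = 1 × 10^11 m
rₐ = 500 Gm = 5 × 10^11 m
(a) a = (rₚ + rₐ)/2 = 3 × 10^11 m ≈ 300 Gm
(b) e = (rₐ − rₚ)/(rₐ + rₚ) = (4 × 10^11) / (6 × 10^11) = 0.666667

Final answer:
(a) a = 300 Gm
(b) e = 0.6667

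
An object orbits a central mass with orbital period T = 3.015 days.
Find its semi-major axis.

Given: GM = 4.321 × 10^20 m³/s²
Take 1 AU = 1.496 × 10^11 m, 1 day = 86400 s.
T = 3.015 days = 260496 s
GM = 4.321 × 10^20 m³/s²
Kepler's third law: a³ = GM T² / (4π²)
T² = 6.78582 × 10^10 s²
a³ = (4.321 × 10^20) × (6.78582 × 10^10) / (4π²) = 7.42723 × 10^29 m³
a = (a³)^(1/3) = 9.05612 × 10^9 m ≈ 0.06054 AU

Final answer: 0.06054 AU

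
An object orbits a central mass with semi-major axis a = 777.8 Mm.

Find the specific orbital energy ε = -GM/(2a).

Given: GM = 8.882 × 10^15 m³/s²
a = 777.8 Mm = 7.778 × 10^8 m
GM = 8.882 × 10^15 m³/s²
2a = 1.5556 × 10^9 m
ε = −GM/(2a) = -5.70969 × 10^6 J/kg ≈ -5.71 MJ/kg

Final answer: -5.71 MJ/kg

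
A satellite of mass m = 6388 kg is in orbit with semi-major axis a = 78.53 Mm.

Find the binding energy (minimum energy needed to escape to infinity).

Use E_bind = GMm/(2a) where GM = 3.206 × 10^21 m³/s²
a = 78.53 Mm = 7.853 × 10^7 m
GM = 3.206 × 10^21 m³/s²
m = 6388 kg
GMm = 3.206 × 10^21 × 6388 = 2.04799 × 10^25 m³·kg/s²
2a = 1.5706 × 10^8 m
E_bind = GMm/(2a) = 1.30396 × 10^17 J ≈ 130.4 PJ

Final answer: 130.4 PJ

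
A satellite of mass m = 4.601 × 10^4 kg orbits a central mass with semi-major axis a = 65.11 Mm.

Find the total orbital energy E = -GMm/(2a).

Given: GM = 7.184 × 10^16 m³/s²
a = 65.11 Mm = 6.511 × 10^7 m
GM = 7.184 × 10^16 m³/s²
2a = 1.3022 × 10^8 m
GMm = 7.184 × 10^16 × 46010 = 3.30536 × 10^21 m³·kg/s²
E = −GMm/(2a) = -2.53829 × 10^13 J ≈ -25.38 TJ

Final answer: -25.38 TJ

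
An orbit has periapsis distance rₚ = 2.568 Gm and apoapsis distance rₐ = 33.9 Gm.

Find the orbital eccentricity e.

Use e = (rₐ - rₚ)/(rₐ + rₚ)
rₚ = 2.568 Gm = 2.568 × 10^9 m
rₐ = 33.9 Gm = 3.39 × 10^10 m
rₐ − rₚ = 3.1332 × 10^10 m
rₐ + rₚ = 3.6468 × 10^10 m
e = (rₐ − rₚ)/(rₐ + rₚ) = 0.859164

Final answer: e = 0.8592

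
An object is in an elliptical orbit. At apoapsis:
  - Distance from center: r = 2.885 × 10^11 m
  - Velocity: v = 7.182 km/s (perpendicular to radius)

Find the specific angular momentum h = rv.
r = 2.885 × 10^11 m
v = 7.182 km/s = 7182 m/s
h = rv = 2.885 × 10^11 × 7182 = 2.07201 × 10^15 m²/s ≈ 2.072 × 10^15 m²/s

Final answer: h = 2.072 × 10^15 m²/s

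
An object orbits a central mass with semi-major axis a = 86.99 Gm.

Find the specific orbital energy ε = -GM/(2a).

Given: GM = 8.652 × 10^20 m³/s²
a = 86.99 Gm = 8.699 × 10^10 m
GM = 8.652 × 10^20 m³/s²
2a = 1.7398 × 10^11 m
ε = −GM/(2a) = -4.97299 × 10^9 J/kg ≈ -4.973 GJ/kg

Final answer: -4.973 GJ/kg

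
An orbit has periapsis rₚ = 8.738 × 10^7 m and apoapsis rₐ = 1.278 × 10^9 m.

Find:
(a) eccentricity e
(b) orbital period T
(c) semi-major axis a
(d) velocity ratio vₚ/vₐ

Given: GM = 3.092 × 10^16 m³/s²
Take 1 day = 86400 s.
rₚ = 8.738 × 10^7 m
rₐ = 1.278 × 10^9 m
GM = 3.092 × 10^16 m³/s²
a = (rₚ + rₐ)/2 = 6.8269 × 10^8 m
e = (rₐ − rₚ)/(rₐ + rₚ) = (1.19062 × 10^9) / (1.36538 × 10^9) = 0.872006
(a) e = 0.872006 ≈ 0.872
(b) a³ = 3.18178 × 10^26 m³;  T = 2π √(a³/GM) = 2π × 101441 s = 637376 s ≈ 7.377 days
(c) a = 6.8269 × 10^8 m ≈ 6.827 × 10^8 m
(d) vₚ/vₐ = rₐ/rₚ (angular momentum) = (1.278 × 10^9) / (8.738 × 10^7) = 14.6258 ≈ 14.63

Final answer:
(a) eccentricity e = 0.872
(b) orbital period T = 7.377 days
(c) semi-major axis a = 6.827 × 10^8 m
(d) velocity ratio vₚ/vₐ = 14.63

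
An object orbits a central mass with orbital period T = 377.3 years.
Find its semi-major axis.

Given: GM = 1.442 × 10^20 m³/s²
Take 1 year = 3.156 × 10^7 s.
T = 377.3 years = 1.19076 × 10^10 s
GM = 1.442 × 10^20 m³/s²
Kepler's third law: a³ = GM T² / (4π²)
T² = 1.41791 × 10^20 s²
a³ = (1.442 × 10^20) × (1.41791 × 10^20) / (4π²) = 5.17909 × 10^38 m³
a = (a³)^(1/3) = 8.03066 × 10^12 m ≈ 8.031 Tm

Final answer: 8.031 Tm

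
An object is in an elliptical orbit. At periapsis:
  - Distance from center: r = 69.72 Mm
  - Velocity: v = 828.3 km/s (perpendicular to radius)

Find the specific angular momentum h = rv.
r = 69.72 Mm = 6.972 × 10^7 m
v = 828.3 km/s = 828300 m/s
h = rv = 6.972 × 10^7 × 828300 = 5.77491 × 10^13 m²/s ≈ 5.775 × 10^13 m²/s

Final answer: h = 5.775 × 10^13 m²/s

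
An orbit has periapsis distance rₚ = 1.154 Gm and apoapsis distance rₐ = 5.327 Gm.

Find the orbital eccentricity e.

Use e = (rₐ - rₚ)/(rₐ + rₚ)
rₚ = 1.154 Gm = 1.154 × 10^9 m
rₐ = 5.327 Gm = 5.327 × 10^9 m
rₐ − rₚ = 4.173 × 10^9 m
rₐ + rₚ = 6.481 × 10^9 m
e = (rₐ − rₚ)/(rₐ + rₚ) = 0.643882

Final answer: e = 0.6439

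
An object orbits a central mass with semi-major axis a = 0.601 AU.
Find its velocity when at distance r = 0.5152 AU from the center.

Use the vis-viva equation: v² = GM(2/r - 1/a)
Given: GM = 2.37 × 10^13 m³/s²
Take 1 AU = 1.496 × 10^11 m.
a = 0.601 AU = 8.99096 × 10^10 m
r = 0.5152 AU = 7.70739 × 10^10 m
GM = 2.37 × 10^13 m³/s²
2/r − 1/a = 2.59491 × 10^-11 − 1.11223 × 10^-11 = 1.48268 × 10^-11 m⁻¹
v² = GM (2/r − 1/a) = 351.396 m²/s²
v = 18.7456 m/s ≈ 18.75 m/s

Final answer: 18.75 m/s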